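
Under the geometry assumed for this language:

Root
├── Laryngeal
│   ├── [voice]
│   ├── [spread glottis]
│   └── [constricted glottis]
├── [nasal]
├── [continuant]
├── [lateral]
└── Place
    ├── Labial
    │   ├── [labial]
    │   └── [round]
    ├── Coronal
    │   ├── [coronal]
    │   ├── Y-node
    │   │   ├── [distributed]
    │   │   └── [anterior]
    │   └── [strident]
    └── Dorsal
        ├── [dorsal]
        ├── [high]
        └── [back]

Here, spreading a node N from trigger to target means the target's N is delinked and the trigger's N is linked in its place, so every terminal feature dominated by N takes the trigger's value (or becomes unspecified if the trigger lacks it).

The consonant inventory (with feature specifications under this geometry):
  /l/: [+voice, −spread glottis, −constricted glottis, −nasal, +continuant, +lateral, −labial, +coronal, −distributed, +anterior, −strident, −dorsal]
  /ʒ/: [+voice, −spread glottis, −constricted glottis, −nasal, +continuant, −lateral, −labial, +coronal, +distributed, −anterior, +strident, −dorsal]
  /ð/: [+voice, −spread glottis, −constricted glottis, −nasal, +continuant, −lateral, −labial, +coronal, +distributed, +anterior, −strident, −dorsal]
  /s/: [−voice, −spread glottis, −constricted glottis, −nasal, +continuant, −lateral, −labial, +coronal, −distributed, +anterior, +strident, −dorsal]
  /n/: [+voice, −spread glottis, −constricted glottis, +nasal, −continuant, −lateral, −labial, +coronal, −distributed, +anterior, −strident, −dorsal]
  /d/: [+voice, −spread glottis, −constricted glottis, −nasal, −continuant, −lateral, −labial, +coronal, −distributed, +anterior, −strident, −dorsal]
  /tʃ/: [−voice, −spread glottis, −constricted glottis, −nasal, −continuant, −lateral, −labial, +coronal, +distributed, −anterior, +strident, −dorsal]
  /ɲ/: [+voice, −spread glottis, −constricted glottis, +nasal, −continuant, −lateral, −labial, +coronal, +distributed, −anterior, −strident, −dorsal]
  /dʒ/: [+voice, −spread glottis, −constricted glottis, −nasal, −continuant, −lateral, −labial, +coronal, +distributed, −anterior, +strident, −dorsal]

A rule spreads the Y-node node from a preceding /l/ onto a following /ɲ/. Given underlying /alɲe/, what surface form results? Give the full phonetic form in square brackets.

[alne]

The Y-node node dominates the terminals [distributed], [anterior].
After delinking /ɲ/'s Y-node and linking /l/'s, the affected terminals become [−distributed], [+anterior]; [voice], [spread glottis], [constricted glottis], … (outside Y-node) are retained from /ɲ/.
Among the inventory, only /n/ has exactly this specification, giving the surface form [alne].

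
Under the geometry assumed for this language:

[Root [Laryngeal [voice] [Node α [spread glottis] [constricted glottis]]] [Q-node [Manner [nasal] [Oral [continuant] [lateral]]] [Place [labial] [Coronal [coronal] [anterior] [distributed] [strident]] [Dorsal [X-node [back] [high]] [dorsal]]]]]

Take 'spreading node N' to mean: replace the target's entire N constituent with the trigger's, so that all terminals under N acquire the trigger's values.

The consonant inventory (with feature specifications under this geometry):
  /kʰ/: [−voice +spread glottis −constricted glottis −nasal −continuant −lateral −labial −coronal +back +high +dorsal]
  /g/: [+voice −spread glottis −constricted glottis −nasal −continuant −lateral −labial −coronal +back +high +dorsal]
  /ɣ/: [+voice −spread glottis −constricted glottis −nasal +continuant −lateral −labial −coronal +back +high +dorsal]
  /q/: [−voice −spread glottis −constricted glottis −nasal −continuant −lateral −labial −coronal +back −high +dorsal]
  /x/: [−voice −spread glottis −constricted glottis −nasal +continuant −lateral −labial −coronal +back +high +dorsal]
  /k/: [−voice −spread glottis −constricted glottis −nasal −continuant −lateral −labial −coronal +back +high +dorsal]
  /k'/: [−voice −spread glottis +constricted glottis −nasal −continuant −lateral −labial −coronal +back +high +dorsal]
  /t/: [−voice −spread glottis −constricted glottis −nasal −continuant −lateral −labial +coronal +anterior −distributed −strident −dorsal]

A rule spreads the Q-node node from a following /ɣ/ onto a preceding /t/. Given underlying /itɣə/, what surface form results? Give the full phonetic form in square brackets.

[ixɣə]

Q-node immediately or transitively dominates [nasal], [continuant], [lateral], [labial], [coronal], [anterior], [distributed], [strident], [back], [high], [dorsal].
After delinking /t/'s Q-node and linking /ɣ/'s, the affected terminals become [−nasal], [+continuant], [−lateral], [−labial], [−coronal], [+back], [+high], [+dorsal]; [voice], [spread glottis], [constricted glottis] (outside Q-node) are retained from /t/.
The resulting bundle matches /x/ in the inventory; substituting it for /t/ gives [ixɣə].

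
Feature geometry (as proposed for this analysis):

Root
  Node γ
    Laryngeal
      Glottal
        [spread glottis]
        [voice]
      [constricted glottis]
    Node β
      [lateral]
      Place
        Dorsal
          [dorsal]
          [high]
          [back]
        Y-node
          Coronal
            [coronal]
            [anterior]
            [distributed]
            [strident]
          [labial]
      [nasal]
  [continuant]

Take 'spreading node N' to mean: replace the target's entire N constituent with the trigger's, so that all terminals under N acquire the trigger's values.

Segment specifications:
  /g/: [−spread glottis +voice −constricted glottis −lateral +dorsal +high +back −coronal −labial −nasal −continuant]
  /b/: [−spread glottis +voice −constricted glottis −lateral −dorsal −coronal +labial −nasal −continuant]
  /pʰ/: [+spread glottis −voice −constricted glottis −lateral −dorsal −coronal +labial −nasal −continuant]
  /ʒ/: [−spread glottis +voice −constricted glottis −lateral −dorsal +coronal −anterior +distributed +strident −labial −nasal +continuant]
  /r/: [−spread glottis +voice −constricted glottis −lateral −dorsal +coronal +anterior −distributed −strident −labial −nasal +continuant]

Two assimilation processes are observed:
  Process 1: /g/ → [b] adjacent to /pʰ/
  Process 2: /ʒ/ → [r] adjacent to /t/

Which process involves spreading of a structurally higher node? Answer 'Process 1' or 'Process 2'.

Process 1 alters [labial], [dorsal], [high], [back]; the lowest common ancestor is Place (depth 3 from Root).
Process 2: the features that change are [anterior], [distributed], [strident]; the minimal node is Coronal (depth 5).
Depth 3 < depth 5; Process 1 involves the structurally higher constituent Place.

Process 1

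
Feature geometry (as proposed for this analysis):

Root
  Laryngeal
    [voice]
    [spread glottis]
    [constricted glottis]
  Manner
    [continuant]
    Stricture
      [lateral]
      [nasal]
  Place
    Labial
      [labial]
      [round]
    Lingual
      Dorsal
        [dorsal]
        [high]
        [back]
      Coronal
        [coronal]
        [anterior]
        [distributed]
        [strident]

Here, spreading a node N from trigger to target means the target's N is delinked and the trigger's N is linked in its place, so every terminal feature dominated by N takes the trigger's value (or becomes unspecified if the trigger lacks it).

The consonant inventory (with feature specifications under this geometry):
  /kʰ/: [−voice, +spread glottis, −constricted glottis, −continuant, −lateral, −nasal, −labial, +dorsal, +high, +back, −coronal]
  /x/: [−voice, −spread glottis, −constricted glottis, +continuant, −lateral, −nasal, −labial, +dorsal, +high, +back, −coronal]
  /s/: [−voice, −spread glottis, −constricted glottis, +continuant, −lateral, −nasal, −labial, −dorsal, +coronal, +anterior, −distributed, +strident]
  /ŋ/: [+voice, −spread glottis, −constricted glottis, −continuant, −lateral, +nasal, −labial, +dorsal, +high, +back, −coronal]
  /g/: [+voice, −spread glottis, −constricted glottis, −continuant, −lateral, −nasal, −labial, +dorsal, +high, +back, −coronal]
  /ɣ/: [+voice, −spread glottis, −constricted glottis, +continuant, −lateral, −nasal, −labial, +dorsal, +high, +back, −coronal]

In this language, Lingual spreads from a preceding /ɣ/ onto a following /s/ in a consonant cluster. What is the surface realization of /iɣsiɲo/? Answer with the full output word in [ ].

[iɣxiɲo]

Terminals under Lingual in this geometry: [dorsal], [high], [back], [coronal], [anterior], [distributed], [strident].
After delinking /s/'s Lingual and linking /ɣ/'s, the affected terminals become [+dorsal], [+high], [+back], [−coronal]; [voice], [spread glottis], [constricted glottis], … (outside Lingual) are retained from /s/.
This feature bundle is that of [x], so /iɣsiɲo/ surfaces as [iɣxiɲo].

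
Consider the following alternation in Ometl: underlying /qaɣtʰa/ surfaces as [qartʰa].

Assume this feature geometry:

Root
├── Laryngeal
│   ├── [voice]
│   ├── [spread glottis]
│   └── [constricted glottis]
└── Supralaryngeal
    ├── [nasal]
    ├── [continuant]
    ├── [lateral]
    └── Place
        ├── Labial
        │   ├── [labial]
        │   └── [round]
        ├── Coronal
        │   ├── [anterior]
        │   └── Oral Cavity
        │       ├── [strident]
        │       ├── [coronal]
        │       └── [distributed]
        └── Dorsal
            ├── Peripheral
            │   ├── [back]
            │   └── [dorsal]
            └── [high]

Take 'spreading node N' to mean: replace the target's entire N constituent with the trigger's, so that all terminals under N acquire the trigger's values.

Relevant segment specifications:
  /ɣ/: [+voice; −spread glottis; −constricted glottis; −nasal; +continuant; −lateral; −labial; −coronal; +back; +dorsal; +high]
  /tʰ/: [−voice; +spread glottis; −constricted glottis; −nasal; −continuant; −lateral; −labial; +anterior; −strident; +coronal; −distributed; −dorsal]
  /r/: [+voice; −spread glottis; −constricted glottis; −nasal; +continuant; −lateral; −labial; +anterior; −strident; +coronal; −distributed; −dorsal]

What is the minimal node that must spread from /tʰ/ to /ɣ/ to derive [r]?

Place

/ɣ/ and [r] differ in [coronal], [anterior], [distributed], [strident], [dorsal], [high], [back]; every other specified feature is identical.
The smallest constituent containing every changed terminal is Place — each of its daughters lacks at least one of the affected features.
Delinking /ɣ/'s Place and associating /tʰ/'s Place gives precisely the feature bundle of [r].
Had Supralaryngeal or a higher node spread, [continuant] would have taken /tʰ/'s value; it stays as in /ɣ/, confirming the spreading constituent is exactly Place.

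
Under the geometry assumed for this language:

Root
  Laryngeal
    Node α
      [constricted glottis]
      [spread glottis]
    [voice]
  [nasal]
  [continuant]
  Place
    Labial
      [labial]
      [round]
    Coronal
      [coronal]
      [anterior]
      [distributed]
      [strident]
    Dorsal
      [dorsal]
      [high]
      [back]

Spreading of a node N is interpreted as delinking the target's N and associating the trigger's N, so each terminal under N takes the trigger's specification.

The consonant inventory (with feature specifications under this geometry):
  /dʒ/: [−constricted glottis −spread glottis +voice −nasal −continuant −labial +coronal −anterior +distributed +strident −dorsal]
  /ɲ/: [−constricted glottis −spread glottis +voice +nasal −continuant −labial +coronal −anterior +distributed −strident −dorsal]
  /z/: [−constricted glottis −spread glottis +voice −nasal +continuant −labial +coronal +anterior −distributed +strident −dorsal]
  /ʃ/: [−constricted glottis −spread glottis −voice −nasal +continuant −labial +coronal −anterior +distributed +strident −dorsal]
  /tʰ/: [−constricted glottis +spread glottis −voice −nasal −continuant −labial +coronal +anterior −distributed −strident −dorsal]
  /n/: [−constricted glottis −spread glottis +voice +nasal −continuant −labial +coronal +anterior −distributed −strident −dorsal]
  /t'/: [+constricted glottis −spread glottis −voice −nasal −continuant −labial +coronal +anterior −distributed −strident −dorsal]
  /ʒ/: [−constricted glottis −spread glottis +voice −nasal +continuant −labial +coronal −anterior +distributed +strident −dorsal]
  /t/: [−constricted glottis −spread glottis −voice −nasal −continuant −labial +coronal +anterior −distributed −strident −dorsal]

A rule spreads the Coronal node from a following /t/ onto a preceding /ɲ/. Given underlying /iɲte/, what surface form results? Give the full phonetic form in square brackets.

[inte]

Terminals under Coronal in this geometry: [coronal], [anterior], [distributed], [strident].
Spreading Coronal from /t/ onto /ɲ/ replaces those values with /t/'s: [+coronal], [+anterior], [−distributed], [−strident]. Features outside Coronal ([constricted glottis], [spread glottis], [voice], …) stay as in /ɲ/.
This feature bundle is that of [n], so /iɲte/ surfaces as [inte].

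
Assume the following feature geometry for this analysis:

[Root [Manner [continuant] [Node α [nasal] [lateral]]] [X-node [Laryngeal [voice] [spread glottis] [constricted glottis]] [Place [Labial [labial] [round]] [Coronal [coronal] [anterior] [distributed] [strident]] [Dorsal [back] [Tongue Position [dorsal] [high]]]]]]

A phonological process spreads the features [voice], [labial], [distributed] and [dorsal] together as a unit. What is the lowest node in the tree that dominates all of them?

X-node

[voice] is immediately dominated by Laryngeal.
[labial] is immediately dominated by Labial.
[distributed] is immediately dominated by Coronal.
[dorsal] is immediately dominated by Tongue Position.
X-node is the lowest common ancestor — every listed feature sits under it, and no single subconstituent of X-node covers them all.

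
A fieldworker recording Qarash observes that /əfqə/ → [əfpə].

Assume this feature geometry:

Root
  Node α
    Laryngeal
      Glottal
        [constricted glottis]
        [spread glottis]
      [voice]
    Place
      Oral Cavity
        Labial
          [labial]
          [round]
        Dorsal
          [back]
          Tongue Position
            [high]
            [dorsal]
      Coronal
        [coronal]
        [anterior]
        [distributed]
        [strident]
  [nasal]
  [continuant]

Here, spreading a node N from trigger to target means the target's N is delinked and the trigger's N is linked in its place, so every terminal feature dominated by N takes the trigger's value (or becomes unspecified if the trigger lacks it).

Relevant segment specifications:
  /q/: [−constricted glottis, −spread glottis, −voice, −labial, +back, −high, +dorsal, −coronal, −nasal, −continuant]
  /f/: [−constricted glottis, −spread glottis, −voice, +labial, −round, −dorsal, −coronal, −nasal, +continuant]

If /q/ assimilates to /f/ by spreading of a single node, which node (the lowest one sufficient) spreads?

Oral Cavity

The alternation /q/ → [p] changes [labial], [round], [dorsal], [high], [back] and nothing else.
Tracing each changed feature up the tree, the paths first meet at Oral Cavity; any lower node misses at least one of them.
Delinking /q/'s Oral Cavity and associating /f/'s Oral Cavity gives precisely the feature bundle of [p].
[continuant], a feature on which the two segments disagree outside Oral Cavity, is unchanged — nothing dominating it spread, and Oral Cavity is the minimal sufficient constituent.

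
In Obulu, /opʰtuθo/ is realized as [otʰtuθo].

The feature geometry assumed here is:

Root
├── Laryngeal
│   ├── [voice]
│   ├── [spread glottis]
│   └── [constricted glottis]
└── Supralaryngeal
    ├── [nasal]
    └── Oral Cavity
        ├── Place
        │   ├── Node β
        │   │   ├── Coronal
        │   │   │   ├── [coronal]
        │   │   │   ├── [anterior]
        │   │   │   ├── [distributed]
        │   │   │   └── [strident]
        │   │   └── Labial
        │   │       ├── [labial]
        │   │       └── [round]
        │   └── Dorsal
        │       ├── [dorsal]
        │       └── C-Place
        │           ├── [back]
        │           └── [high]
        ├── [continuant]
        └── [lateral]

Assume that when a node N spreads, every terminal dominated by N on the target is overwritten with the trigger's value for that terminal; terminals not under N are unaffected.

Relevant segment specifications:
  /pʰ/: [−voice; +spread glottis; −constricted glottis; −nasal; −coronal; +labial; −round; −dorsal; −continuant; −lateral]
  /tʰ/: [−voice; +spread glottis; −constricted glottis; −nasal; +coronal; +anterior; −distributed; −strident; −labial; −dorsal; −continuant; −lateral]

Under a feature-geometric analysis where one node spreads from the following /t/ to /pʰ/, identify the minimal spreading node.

Comparing /pʰ/ with its surface form [tʰ], the features that change are [labial], [round], [coronal], [anterior], [distributed], [strident].
In this geometry the lowest node dominating all of them is Node β: every daughter of Node β dominates only a proper subset, so no lower node suffices.
Delinking /pʰ/'s Node β and associating /t/'s Node β gives precisely the feature bundle of [tʰ].
[spread glottis] stays as in /pʰ/ although /t/ differs there, so no node dominating it spread; among the remaining candidates Node β is the lowest that derives the output.

Node β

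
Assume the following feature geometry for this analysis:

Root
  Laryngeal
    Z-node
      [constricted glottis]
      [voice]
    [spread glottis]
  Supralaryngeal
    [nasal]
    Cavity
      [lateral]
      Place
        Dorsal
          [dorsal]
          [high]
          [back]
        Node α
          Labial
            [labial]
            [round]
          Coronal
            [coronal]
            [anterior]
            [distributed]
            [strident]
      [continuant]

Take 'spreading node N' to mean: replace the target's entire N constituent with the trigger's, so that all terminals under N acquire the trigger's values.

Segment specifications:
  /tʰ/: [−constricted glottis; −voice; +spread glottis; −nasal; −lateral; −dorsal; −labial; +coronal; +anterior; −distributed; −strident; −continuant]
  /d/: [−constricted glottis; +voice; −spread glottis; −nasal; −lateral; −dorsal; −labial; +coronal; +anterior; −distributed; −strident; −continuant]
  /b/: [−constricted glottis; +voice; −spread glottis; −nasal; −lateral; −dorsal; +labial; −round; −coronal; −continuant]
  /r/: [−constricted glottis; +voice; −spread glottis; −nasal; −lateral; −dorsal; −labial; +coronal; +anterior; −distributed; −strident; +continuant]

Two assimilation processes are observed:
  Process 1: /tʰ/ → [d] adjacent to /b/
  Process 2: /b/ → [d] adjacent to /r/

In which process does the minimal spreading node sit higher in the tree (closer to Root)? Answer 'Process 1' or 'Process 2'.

Process 1: the features that change are [voice], [spread glottis]; the minimal node is Laryngeal (depth 1).
Process 2: the features that change are [labial], [round], [coronal], [anterior], [distributed], [strident]; the minimal node is Node α (depth 4).
Laryngeal is closer to Root than Node α, so Process 1 spreads the higher node.

Process 1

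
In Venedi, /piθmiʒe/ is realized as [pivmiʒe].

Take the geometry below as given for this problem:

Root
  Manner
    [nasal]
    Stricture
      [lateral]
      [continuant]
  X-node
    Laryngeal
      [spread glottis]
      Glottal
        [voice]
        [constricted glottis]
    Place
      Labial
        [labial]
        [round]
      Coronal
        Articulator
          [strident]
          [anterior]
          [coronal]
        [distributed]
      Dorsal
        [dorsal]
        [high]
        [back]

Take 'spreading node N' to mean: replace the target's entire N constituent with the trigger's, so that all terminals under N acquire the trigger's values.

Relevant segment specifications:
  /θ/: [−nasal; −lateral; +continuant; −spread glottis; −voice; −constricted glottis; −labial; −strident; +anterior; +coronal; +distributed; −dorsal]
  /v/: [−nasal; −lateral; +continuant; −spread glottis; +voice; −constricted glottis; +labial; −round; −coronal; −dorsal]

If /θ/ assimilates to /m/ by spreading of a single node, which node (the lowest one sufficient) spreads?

X-node

/θ/ and [v] differ in [voice], [labial], [round], [coronal], [anterior], [distributed], [strident]; every other specified feature is identical.
These terminals are all dominated by X-node, and no proper subconstituent of X-node covers them all; X-node is their lowest common ancestor.
If X-node spreads, every terminal under it takes /m/'s value, producing [v] as observed.
Had Root spread, [nasal], [continuant] would have taken /m/'s values; they stay as in /θ/, confirming the spreading constituent is exactly X-node.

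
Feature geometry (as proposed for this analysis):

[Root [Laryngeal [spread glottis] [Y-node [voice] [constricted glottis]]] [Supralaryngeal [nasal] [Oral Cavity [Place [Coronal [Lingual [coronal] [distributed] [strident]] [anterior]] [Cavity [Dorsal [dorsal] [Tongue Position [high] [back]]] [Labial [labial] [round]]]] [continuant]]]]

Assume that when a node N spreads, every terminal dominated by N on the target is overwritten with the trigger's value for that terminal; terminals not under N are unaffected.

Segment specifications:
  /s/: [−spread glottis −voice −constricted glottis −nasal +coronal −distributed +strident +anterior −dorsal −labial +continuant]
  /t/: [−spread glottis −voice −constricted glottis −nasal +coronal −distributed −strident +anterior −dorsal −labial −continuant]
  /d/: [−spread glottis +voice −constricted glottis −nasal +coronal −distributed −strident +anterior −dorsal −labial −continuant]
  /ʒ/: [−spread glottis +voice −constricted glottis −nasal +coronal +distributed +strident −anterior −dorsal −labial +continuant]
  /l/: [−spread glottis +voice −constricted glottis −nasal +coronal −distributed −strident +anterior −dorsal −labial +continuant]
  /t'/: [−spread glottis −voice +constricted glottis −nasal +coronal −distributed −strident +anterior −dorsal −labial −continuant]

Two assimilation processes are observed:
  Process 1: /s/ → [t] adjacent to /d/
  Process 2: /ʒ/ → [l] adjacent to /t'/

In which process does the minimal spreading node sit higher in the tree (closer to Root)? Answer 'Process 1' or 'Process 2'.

Process 1

Process 1 alters [continuant], [strident]; the lowest common ancestor is Oral Cavity (depth 2 from Root).
In Process 2, [anterior], [distributed], [strident] change, so the minimal spreading node is Coronal at depth 4.
Oral Cavity (depth 2) sits above Coronal (depth 4), making Process 1 the one with the higher spreading node.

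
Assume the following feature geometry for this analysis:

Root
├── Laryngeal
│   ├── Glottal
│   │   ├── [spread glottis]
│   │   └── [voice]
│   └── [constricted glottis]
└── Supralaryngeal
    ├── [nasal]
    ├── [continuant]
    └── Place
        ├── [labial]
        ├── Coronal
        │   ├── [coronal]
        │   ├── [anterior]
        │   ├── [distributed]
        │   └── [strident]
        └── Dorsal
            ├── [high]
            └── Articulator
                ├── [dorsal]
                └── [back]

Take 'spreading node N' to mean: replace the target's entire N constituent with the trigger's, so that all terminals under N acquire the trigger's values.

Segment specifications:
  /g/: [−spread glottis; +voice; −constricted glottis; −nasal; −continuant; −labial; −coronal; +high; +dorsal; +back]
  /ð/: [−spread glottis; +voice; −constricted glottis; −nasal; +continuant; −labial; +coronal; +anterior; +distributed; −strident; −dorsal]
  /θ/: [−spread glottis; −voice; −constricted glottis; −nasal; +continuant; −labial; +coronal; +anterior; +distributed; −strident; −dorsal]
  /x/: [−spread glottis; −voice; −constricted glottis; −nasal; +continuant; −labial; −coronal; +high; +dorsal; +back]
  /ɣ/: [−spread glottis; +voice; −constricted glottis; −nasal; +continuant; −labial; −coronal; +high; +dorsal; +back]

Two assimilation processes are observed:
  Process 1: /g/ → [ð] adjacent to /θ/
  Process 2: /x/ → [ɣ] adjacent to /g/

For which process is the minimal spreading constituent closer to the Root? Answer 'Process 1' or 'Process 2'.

In Process 1, [continuant], [coronal], [anterior], [distributed], [strident], [dorsal], [high], [back] change, so the minimal spreading node is Supralaryngeal at depth 1.
In Process 2, [voice] changes, so the minimal spreading node is [voice] at depth 3.
Depth 1 < depth 3; Process 1 involves the structurally higher constituent Supralaryngeal.

Process 1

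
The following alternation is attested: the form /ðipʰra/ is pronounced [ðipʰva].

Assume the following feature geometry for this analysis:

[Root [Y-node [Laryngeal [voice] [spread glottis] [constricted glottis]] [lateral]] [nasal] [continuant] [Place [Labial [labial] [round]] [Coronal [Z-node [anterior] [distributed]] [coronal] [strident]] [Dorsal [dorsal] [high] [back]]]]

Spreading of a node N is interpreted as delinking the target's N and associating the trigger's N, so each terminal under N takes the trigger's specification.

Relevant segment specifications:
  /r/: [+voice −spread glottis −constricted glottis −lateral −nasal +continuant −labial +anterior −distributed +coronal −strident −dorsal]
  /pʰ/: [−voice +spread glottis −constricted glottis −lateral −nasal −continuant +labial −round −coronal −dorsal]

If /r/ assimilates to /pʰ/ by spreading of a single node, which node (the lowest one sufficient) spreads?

Place

Feature comparison: [labial], [round], [coronal], [anterior], [distributed], [strident] differ between /r/ and [v]; the remaining terminals match.
Tracing each changed feature up the tree, the paths first meet at Place; any lower node misses at least one of them.
If Place spreads, every terminal under it takes /pʰ/'s value, producing [v] as observed.
Had Root spread, [continuant], [spread glottis] would have taken /pʰ/'s values; they stay as in /r/, confirming the spreading constituent is exactly Place.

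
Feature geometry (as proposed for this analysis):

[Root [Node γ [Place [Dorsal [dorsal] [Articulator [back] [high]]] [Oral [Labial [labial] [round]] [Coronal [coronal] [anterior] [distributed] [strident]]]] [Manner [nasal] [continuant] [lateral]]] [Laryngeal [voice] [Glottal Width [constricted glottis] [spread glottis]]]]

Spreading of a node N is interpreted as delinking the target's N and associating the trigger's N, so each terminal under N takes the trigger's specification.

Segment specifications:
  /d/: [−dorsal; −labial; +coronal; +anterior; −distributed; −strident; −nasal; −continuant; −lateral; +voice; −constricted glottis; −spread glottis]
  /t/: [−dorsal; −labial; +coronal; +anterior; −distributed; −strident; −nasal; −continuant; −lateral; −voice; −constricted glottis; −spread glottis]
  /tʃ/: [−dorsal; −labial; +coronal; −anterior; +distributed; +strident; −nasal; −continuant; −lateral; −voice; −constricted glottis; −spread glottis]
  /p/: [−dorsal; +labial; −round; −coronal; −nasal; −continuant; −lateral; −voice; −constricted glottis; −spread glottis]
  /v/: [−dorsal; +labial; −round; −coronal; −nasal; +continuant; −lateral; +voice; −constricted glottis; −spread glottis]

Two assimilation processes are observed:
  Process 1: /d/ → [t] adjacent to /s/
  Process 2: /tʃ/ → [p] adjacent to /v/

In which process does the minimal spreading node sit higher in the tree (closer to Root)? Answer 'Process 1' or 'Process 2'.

Process 1

In Process 1, [voice] changes, so the minimal spreading node is [voice] at depth 2.
In Process 2, [labial], [round], [coronal], [anterior], [distributed], [strident] change, so the minimal spreading node is Oral at depth 3.
[voice] is closer to Root than Oral, so Process 1 spreads the higher node.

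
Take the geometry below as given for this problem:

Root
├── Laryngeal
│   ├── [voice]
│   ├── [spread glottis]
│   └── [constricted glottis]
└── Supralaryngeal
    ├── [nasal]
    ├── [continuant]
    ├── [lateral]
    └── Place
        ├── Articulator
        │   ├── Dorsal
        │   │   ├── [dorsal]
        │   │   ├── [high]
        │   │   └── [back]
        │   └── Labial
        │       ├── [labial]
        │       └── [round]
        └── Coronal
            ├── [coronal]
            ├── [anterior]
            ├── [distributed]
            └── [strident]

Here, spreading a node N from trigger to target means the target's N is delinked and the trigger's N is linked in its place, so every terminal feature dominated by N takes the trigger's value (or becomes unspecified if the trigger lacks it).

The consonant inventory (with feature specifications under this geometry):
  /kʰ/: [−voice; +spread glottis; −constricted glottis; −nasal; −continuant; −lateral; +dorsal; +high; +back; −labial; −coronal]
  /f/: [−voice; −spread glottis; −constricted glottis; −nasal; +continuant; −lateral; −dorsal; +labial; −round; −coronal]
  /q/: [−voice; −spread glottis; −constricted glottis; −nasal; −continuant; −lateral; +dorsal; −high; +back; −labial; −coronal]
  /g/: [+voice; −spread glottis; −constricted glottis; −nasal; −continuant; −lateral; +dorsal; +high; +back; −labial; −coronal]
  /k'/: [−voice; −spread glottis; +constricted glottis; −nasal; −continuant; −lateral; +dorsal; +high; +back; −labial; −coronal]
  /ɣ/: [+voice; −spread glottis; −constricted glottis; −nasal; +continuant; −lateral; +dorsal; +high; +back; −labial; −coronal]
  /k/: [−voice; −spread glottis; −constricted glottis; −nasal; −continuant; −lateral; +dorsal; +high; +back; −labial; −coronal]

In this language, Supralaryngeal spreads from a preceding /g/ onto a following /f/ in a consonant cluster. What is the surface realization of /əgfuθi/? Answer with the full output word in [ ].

[əgkuθi]

Terminals under Supralaryngeal in this geometry: [nasal], [continuant], [lateral], [dorsal], [high], [back], [labial], [round], [coronal], [anterior], [distributed], [strident].
The target acquires /g/'s values for everything under Supralaryngeal — [−nasal], [−continuant], [−lateral], [+dorsal], [+high], [+back], [−labial], [−coronal] — while keeping its own [voice], [spread glottis], [constricted glottis].
This feature bundle is that of [k], so /əgfuθi/ surfaces as [əgkuθi].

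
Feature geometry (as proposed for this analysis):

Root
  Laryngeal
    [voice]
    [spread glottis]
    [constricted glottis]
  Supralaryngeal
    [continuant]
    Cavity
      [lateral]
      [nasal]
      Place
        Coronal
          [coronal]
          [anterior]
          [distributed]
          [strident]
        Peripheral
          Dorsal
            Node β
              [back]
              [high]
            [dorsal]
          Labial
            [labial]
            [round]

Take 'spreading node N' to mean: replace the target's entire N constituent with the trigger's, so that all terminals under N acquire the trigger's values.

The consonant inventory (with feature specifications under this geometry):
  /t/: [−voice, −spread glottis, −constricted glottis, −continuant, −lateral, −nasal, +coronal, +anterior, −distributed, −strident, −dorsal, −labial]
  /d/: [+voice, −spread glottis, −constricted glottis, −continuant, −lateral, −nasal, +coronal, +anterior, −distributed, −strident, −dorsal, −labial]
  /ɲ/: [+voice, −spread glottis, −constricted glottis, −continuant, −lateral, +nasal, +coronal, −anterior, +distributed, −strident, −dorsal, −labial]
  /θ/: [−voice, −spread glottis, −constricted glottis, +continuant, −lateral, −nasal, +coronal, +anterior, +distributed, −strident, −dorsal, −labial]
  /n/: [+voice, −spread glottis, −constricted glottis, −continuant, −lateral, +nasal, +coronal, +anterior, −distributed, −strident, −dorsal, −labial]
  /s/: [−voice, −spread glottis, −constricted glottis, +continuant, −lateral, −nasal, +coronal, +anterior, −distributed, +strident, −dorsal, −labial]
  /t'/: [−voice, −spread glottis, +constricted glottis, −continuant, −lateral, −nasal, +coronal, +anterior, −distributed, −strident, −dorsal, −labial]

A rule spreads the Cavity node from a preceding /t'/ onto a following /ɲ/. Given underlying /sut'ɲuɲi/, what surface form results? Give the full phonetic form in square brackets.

Terminals under Cavity in this geometry: [lateral], [nasal], [coronal], [anterior], [distributed], [strident], [back], [high], [dorsal], [labial], [round].
Spreading Cavity from /t'/ onto /ɲ/ replaces those values with /t'/'s: [−lateral], [−nasal], [+coronal], [+anterior], [−distributed], [−strident], [−dorsal], [−labial]. Features outside Cavity ([voice], [spread glottis], [constricted glottis], …) stay as in /ɲ/.
The resulting bundle matches /d/ in the inventory; substituting it for /ɲ/ gives [sut'duɲi].

[sut'duɲi]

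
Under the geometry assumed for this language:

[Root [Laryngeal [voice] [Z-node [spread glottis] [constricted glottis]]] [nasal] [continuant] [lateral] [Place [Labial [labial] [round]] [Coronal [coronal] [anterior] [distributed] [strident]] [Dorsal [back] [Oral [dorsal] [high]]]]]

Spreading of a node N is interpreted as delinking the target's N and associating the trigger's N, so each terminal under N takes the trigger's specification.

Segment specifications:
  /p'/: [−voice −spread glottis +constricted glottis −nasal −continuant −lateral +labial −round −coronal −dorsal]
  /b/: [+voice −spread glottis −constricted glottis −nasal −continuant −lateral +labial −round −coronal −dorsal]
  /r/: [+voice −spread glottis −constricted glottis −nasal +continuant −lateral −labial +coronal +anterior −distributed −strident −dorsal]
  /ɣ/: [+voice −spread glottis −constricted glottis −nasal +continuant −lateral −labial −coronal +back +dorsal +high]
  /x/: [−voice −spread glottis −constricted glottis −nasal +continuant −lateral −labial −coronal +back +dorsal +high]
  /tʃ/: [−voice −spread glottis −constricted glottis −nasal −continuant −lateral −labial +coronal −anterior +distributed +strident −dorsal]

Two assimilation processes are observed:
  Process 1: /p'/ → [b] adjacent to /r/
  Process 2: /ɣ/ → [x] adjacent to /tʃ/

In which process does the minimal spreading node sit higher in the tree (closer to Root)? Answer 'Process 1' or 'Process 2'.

Process 1

Process 1 alters [voice], [constricted glottis]; the lowest common ancestor is Laryngeal (depth 1 from Root).
Process 2 alters [voice]; the lowest dominating node is [voice] (depth 2 from Root).
Depth 1 < depth 2; Process 1 involves the structurally higher constituent Laryngeal.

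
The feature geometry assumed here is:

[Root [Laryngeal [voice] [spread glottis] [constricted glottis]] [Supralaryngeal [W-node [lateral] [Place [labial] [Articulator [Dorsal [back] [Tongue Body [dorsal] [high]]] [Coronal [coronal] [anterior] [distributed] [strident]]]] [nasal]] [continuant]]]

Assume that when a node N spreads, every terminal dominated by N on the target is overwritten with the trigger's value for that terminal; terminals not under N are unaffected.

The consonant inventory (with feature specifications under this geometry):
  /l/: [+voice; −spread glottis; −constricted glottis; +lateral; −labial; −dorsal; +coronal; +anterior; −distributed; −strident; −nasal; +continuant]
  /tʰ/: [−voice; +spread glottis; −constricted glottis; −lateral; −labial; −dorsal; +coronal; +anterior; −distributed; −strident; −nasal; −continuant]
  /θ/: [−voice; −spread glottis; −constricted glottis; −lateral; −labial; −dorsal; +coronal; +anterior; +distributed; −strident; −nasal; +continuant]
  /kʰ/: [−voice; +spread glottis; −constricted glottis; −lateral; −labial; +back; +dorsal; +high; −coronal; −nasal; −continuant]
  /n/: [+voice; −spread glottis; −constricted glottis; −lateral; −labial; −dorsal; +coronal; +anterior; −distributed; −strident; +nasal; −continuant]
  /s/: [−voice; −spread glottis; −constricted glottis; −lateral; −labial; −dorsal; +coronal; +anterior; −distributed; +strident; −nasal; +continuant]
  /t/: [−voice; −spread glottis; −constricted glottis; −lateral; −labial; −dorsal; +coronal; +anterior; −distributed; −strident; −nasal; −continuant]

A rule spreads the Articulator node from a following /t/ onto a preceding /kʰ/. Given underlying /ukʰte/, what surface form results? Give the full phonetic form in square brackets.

The Articulator node dominates the terminals [back], [dorsal], [high], [coronal], [anterior], [distributed], [strident].
Spreading Articulator from /t/ onto /kʰ/ replaces those values with /t/'s: [−dorsal], [+coronal], [+anterior], [−distributed], [−strident]. Features outside Articulator ([voice], [spread glottis], [constricted glottis], …) stay as in /kʰ/.
Among the inventory, only /tʰ/ has exactly this specification, giving the surface form [utʰte].

[utʰte]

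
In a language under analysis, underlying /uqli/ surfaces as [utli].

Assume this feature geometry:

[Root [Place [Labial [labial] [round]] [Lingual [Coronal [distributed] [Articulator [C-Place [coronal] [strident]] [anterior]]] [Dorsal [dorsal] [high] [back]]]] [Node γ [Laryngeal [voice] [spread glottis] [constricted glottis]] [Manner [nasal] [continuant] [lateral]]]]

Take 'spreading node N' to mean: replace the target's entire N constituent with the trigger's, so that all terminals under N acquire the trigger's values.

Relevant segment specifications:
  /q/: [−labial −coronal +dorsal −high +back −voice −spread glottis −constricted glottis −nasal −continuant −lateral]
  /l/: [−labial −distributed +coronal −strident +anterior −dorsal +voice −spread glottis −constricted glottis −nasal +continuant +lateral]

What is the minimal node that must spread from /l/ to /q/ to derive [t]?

The alternation /q/ → [t] changes [coronal], [anterior], [distributed], [strident], [dorsal], [high], [back] and nothing else.
These terminals are all dominated by Lingual, and no proper subconstituent of Lingual covers them all; Lingual is their lowest common ancestor.
Delinking /q/'s Lingual and associating /l/'s Lingual gives precisely the feature bundle of [t].
[lateral], [continuant] stay as in /q/ although /l/ differs there, so no node dominating them spread; among the remaining candidates Lingual is the lowest that derives the output.

Lingual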